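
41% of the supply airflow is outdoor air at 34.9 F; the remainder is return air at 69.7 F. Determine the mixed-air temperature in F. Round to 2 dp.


T_mix = 0.41*34.9 + 0.59*69.7 = 55.43 F

55.43 F


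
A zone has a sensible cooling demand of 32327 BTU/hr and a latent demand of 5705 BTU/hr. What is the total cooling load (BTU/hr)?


Qt = 32327 + 5705 = 38032 BTU/hr

38032 BTU/hr


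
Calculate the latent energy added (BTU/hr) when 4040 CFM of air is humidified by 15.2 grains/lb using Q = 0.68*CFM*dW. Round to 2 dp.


Q = 0.68 * 4040 * 15.2 = 41757.44 BTU/hr

41757.44 BTU/hr


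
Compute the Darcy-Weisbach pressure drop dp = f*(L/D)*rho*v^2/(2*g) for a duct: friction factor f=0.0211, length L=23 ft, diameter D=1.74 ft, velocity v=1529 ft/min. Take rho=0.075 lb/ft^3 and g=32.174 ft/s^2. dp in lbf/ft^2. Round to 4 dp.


v_fps = 1529/60 = 25.4833 ft/s
dp = 0.0211*(23/1.74)*0.075*25.4833^2/(2*32.174) = 0.2111 lbf/ft^2

0.2111 lbf/ft^2


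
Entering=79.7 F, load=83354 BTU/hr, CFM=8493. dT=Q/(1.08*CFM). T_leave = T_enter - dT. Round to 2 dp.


dT = 83354/(1.08*8493) = 9.0874
T_leave = 79.7 - 9.0874 = 70.61 F

70.61 F


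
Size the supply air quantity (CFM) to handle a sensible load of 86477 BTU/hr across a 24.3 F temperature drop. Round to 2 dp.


CFM = 86477 / (1.08 * 24.3) = 3295.12

3295.12 CFM


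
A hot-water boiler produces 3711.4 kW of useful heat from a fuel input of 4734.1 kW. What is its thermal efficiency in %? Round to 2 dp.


eta = (3711.4/4734.1)*100 = 78.40 %

78.40 %


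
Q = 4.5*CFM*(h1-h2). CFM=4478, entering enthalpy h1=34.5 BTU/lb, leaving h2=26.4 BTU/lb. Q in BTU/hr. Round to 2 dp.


Q = 4.5 * 4478 * (34.5 - 26.4) = 163223.10 BTU/hr

163223.10 BTU/hr


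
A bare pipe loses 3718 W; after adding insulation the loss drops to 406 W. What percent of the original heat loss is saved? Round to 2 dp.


Savings = ((3718-406)/3718)*100 = 89.08 %

89.08 %


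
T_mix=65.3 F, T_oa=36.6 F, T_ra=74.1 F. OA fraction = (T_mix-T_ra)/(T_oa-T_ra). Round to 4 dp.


frac = (65.3 - 74.1) / (36.6 - 74.1) = 0.2347

0.2347


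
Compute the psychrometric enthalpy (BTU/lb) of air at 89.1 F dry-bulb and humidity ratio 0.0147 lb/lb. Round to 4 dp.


h = 0.24*89.1 + 0.0147*(1061+0.444*89.1) = 37.5622 BTU/lb

37.5622 BTU/lb


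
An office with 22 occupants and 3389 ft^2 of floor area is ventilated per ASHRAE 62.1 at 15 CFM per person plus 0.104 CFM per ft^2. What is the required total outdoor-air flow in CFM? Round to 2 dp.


Total = 22*15 + 3389*0.104 = 682.46 CFM

682.46 CFM


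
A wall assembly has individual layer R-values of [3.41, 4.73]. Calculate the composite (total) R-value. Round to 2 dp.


R_total = 3.41 + 4.73 = 8.14

8.14


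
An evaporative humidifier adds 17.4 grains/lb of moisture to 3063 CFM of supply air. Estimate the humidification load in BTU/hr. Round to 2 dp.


Q = 0.68 * 3063 * 17.4 = 36241.42 BTU/hr

36241.42 BTU/hr


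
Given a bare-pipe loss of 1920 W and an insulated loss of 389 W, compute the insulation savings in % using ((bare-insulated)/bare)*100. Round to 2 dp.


Savings = ((1920-389)/1920)*100 = 79.74 %

79.74 %


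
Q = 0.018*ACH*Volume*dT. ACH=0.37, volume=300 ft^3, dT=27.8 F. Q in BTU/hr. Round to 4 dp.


Q = 0.018 * 0.37 * 300 * 27.8 = 55.5444 BTU/hr

55.5444 BTU/hr


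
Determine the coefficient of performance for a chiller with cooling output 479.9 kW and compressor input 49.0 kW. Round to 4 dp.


COP = 479.9 / 49.0 = 9.7939

9.7939


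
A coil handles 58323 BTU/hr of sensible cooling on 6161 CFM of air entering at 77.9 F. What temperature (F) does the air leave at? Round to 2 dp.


dT = 58323/(1.08*6161) = 8.7653
T_leave = 77.9 - 8.7653 = 69.13 F

69.13 F


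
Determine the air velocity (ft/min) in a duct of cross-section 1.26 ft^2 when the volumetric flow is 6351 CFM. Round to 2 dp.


V = 6351 / 1.26 = 5040.48 ft/min

5040.48 ft/min


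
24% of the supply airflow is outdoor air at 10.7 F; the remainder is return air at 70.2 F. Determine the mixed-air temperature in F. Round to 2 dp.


T_mix = 0.24*10.7 + 0.76*70.2 = 55.92 F

55.92 F


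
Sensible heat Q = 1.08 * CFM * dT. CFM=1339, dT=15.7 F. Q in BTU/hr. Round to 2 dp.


Q = 1.08 * 1339 * 15.7 = 22704.08 BTU/hr

22704.08 BTU/hr


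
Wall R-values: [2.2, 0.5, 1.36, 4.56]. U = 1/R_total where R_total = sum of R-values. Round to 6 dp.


R_total = 2.2 + 0.5 + 1.36 + 4.56 = 8.62
U = 1/8.62 = 0.116009

0.116009


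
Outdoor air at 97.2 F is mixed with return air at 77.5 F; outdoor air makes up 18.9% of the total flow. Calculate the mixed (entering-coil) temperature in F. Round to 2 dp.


T_mix = 77.5 + (18.9/100)*(97.2-77.5) = 81.22 F

81.22 F


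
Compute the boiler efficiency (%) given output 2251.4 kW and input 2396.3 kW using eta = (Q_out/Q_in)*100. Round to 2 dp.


eta = (2251.4/2396.3)*100 = 93.95 %

93.95 %


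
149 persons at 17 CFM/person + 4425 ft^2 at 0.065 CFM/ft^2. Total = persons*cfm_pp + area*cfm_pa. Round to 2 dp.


Total = 149*17 + 4425*0.065 = 2820.63 CFM

2820.63 CFM


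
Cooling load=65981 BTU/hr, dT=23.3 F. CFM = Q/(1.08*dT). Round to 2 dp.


CFM = 65981 / (1.08 * 23.3) = 2622.04

2622.04 CFM


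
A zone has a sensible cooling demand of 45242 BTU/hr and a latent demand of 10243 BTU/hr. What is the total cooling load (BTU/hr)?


Qt = 45242 + 10243 = 55485 BTU/hr

55485 BTU/hr


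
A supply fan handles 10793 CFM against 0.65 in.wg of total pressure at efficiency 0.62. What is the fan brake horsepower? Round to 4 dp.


BHP = 10793 * 0.65 / (6356 * 0.62) = 1.7802 hp

1.7802 hp


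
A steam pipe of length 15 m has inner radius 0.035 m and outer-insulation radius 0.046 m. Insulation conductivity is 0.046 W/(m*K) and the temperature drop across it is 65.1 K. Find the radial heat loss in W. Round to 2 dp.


Q = 2*pi*0.046*15*65.1/ln(0.046/0.035) = 1032.72 W

1032.72 W


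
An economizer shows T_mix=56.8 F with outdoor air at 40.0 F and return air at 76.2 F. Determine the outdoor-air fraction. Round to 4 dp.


frac = (56.8 - 76.2) / (40.0 - 76.2) = 0.5359

0.5359


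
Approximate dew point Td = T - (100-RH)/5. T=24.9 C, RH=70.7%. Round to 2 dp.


Td = 24.9 - (100-70.7)/5 = 19.04 C

19.04 C


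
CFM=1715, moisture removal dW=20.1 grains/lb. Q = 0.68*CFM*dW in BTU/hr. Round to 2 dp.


Q = 0.68 * 1715 * 20.1 = 23440.62 BTU/hr

23440.62 BTU/hr


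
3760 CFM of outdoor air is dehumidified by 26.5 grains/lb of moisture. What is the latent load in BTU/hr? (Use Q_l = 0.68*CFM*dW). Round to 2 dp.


Q = 0.68 * 3760 * 26.5 = 67755.20 BTU/hr

67755.20 BTU/hr


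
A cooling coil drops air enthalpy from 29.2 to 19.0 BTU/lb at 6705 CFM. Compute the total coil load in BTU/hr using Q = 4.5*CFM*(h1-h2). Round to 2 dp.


Q = 4.5 * 6705 * (29.2 - 19.0) = 307759.50 BTU/hr

307759.50 BTU/hr


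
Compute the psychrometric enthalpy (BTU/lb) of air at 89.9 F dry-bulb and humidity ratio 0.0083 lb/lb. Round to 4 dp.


h = 0.24*89.9 + 0.0083*(1061+0.444*89.9) = 30.7136 BTU/lb

30.7136 BTU/lb


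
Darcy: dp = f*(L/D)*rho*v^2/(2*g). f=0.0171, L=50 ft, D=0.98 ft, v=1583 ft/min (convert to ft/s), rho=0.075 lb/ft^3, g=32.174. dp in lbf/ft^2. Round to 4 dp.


v_fps = 1583/60 = 26.3833 ft/s
dp = 0.0171*(50/0.98)*0.075*26.3833^2/(2*32.174) = 0.7078 lbf/ft^2

0.7078 lbf/ft^2


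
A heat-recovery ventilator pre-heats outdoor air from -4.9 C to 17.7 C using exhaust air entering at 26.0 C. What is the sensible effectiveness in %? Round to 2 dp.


eff = (17.7-(-4.9))/(26.0-(-4.9))*100 = 73.14 %

73.14 %


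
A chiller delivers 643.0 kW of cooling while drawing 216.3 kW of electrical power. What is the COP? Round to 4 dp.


COP = 643.0 / 216.3 = 2.9727

2.9727


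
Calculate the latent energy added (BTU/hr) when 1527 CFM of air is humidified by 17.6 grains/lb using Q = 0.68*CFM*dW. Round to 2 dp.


Q = 0.68 * 1527 * 17.6 = 18275.14 BTU/hr

18275.14 BTU/hr


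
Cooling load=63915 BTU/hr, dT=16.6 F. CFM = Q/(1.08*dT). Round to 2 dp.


CFM = 63915 / (1.08 * 16.6) = 3565.09

3565.09 CFM


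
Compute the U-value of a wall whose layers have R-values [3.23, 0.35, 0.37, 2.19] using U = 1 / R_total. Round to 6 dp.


R_total = 3.23 + 0.35 + 0.37 + 2.19 = 6.14
U = 1/6.14 = 0.162866

0.162866


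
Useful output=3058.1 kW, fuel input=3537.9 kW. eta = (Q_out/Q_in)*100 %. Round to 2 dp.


eta = (3058.1/3537.9)*100 = 86.44 %

86.44 %


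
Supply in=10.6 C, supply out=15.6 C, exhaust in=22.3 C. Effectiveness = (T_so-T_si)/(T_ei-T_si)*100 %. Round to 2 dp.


eff = (15.6-10.6)/(22.3-10.6)*100 = 42.74 %

42.74 %


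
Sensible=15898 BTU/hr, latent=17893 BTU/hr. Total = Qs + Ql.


Qt = 15898 + 17893 = 33791 BTU/hr

33791 BTU/hr


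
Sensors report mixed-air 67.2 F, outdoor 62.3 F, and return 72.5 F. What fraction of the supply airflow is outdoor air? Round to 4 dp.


frac = (67.2 - 72.5) / (62.3 - 72.5) = 0.5196

0.5196


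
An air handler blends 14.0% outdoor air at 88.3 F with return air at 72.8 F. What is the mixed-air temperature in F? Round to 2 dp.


T_mix = 72.8 + (14.0/100)*(88.3-72.8) = 74.97 F

74.97 F


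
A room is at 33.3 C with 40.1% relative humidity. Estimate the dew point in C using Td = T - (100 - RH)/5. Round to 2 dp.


Td = 33.3 - (100-40.1)/5 = 21.32 C

21.32 C


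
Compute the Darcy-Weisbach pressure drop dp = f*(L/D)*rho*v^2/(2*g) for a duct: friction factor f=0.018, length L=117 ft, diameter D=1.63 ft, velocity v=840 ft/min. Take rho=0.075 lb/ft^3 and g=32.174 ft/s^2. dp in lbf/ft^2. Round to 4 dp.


v_fps = 840/60 = 14.0 ft/s
dp = 0.018*(117/1.63)*0.075*14.0^2/(2*32.174) = 0.2952 lbf/ft^2

0.2952 lbf/ft^2


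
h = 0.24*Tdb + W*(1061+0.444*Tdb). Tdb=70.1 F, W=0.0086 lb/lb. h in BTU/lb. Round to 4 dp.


h = 0.24*70.1 + 0.0086*(1061+0.444*70.1) = 26.2163 BTU/lb

26.2163 BTU/lb


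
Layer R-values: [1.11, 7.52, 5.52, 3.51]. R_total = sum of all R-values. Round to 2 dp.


R_total = 1.11 + 7.52 + 5.52 + 3.51 = 17.66

17.66


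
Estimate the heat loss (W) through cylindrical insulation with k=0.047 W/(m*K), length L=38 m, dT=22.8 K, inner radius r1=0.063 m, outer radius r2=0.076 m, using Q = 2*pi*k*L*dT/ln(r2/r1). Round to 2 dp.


Q = 2*pi*0.047*38*22.8/ln(0.076/0.063) = 1363.85 W

1363.85 W


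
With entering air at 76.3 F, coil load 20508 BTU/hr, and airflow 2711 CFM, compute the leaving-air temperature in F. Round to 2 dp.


dT = 20508/(1.08*2711) = 7.0044
T_leave = 76.3 - 7.0044 = 69.30 F

69.30 F


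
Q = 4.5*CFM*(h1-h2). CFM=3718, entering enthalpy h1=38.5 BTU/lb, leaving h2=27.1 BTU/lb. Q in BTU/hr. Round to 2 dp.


Q = 4.5 * 3718 * (38.5 - 27.1) = 190733.40 BTU/hr

190733.40 BTU/hr


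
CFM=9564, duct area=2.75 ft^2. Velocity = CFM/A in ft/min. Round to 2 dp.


V = 9564 / 2.75 = 3477.82 ft/min

3477.82 ft/min


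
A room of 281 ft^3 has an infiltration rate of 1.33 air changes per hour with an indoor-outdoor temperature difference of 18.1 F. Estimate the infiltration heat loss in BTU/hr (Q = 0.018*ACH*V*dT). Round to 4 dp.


Q = 0.018 * 1.33 * 281 * 18.1 = 121.7612 BTU/hr

121.7612 BTU/hr


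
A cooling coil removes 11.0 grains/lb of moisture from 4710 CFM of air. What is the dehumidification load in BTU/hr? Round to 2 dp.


Q = 0.68 * 4710 * 11.0 = 35230.80 BTU/hr

35230.80 BTU/hr


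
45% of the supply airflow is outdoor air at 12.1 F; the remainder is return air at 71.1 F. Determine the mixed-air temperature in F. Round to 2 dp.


T_mix = 0.45*12.1 + 0.55*71.1 = 44.55 F

44.55 F


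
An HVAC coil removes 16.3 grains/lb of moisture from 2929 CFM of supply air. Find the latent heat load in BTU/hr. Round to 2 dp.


Q = 0.68 * 2929 * 16.3 = 32465.04 BTU/hr

32465.04 BTU/hr


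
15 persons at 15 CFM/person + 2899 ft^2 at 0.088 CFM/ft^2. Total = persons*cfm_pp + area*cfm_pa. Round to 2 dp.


Total = 15*15 + 2899*0.088 = 480.11 CFM

480.11 CFM


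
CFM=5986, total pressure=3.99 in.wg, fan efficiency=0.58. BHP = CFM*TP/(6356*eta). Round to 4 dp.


BHP = 5986 * 3.99 / (6356 * 0.58) = 6.4788 hp

6.4788 hp


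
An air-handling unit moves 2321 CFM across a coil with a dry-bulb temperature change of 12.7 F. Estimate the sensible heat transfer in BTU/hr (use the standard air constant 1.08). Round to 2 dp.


Q = 1.08 * 2321 * 12.7 = 31834.84 BTU/hr

31834.84 BTU/hr


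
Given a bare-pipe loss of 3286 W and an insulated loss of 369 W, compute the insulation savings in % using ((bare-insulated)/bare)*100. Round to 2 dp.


Savings = ((3286-369)/3286)*100 = 88.77 %

88.77 %


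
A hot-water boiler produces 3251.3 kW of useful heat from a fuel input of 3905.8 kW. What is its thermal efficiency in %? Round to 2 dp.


eta = (3251.3/3905.8)*100 = 83.24 %

83.24 %


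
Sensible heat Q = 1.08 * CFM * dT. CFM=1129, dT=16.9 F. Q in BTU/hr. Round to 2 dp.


Q = 1.08 * 1129 * 16.9 = 20606.51 BTU/hr

20606.51 BTU/hr


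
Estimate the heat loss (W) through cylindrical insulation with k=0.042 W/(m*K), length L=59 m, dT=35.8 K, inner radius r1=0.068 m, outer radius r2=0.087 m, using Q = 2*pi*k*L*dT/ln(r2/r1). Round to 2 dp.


Q = 2*pi*0.042*59*35.8/ln(0.087/0.068) = 2262.16 W

2262.16 W


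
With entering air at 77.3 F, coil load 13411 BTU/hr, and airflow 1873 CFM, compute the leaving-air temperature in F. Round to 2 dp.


dT = 13411/(1.08*1873) = 6.6298
T_leave = 77.3 - 6.6298 = 70.67 F

70.67 F


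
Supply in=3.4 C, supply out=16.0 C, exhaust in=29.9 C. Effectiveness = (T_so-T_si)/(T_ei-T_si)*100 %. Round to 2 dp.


eff = (16.0-3.4)/(29.9-3.4)*100 = 47.55 %

47.55 %


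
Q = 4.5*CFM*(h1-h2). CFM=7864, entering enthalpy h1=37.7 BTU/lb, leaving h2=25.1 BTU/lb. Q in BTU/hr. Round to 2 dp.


Q = 4.5 * 7864 * (37.7 - 25.1) = 445888.80 BTU/hr

445888.80 BTU/hr


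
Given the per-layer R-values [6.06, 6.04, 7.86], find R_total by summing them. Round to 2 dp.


R_total = 6.06 + 6.04 + 7.86 = 19.96

19.96


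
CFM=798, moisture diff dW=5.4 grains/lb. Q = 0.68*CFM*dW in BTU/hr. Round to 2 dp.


Q = 0.68 * 798 * 5.4 = 2930.26 BTU/hr

2930.26 BTU/hr


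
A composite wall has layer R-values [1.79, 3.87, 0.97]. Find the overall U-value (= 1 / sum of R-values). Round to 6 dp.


R_total = 1.79 + 3.87 + 0.97 = 6.63
U = 1/6.63 = 0.150830

0.150830


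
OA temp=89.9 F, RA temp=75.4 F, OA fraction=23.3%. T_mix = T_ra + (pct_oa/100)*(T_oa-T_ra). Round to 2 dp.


T_mix = 75.4 + (23.3/100)*(89.9-75.4) = 78.78 F

78.78 F


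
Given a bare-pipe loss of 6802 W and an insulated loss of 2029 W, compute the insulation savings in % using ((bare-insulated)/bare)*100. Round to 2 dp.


Savings = ((6802-2029)/6802)*100 = 70.17 %

70.17 %


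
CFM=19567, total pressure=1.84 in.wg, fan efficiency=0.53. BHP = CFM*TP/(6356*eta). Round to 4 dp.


BHP = 19567 * 1.84 / (6356 * 0.53) = 10.6877 hp

10.6877 hp


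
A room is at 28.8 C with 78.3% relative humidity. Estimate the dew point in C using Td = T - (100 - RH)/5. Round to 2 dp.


Td = 28.8 - (100-78.3)/5 = 24.46 C

24.46 C


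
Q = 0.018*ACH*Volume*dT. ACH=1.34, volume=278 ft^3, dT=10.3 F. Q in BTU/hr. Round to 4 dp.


Q = 0.018 * 1.34 * 278 * 10.3 = 69.0652 BTU/hr

69.0652 BTU/hr


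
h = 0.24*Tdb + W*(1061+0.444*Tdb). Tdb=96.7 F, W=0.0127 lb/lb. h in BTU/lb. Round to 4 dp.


h = 0.24*96.7 + 0.0127*(1061+0.444*96.7) = 37.2280 BTU/lb

37.2280 BTU/lb


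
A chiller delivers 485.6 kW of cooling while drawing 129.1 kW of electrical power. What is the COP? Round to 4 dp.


COP = 485.6 / 129.1 = 3.7614

3.7614


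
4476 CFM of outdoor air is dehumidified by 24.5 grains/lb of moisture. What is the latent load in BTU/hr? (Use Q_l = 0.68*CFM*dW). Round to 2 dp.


Q = 0.68 * 4476 * 24.5 = 74570.16 BTU/hr

74570.16 BTU/hr


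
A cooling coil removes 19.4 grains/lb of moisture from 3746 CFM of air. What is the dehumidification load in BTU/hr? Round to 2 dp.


Q = 0.68 * 3746 * 19.4 = 49417.23 BTU/hr

49417.23 BTU/hr


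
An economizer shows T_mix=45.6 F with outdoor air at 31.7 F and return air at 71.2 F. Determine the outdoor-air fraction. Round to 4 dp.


frac = (45.6 - 71.2) / (31.7 - 71.2) = 0.6481

0.6481


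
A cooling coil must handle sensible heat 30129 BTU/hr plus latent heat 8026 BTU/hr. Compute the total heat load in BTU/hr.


Qt = 30129 + 8026 = 38155 BTU/hr

38155 BTU/hr


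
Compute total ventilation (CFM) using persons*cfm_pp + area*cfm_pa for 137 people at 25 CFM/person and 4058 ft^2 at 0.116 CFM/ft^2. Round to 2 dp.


Total = 137*25 + 4058*0.116 = 3895.73 CFM

3895.73 CFM


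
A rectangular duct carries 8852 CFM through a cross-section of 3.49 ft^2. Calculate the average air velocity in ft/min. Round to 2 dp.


V = 8852 / 3.49 = 2536.39 ft/min

2536.39 ft/min


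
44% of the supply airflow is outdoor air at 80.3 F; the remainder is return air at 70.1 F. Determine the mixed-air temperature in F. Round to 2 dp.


T_mix = 0.44*80.3 + 0.56*70.1 = 74.59 F

74.59 F


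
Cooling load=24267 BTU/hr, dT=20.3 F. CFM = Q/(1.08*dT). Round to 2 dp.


CFM = 24267 / (1.08 * 20.3) = 1106.87

1106.87 CFM


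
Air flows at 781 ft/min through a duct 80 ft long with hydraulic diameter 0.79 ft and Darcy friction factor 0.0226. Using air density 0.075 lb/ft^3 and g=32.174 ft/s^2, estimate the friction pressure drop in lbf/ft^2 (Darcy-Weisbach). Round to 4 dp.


v_fps = 781/60 = 13.0167 ft/s
dp = 0.0226*(80/0.79)*0.075*13.0167^2/(2*32.174) = 0.4520 lbf/ft^2

0.4520 lbf/ft^2


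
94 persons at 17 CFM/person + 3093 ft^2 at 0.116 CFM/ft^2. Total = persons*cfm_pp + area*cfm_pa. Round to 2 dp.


Total = 94*17 + 3093*0.116 = 1956.79 CFM

1956.79 CFM


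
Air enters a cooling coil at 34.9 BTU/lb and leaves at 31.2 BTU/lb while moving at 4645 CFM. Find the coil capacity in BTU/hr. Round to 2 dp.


Q = 4.5 * 4645 * (34.9 - 31.2) = 77339.25 BTU/hr

77339.25 BTU/hr


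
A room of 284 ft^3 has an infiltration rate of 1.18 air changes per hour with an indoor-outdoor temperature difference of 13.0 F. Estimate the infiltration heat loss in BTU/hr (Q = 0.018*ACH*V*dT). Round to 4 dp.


Q = 0.018 * 1.18 * 284 * 13.0 = 78.4181 BTU/hr

78.4181 BTU/hr


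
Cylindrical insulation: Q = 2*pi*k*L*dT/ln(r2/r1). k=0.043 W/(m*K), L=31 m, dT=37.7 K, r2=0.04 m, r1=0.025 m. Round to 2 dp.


Q = 2*pi*0.043*31*37.7/ln(0.04/0.025) = 671.82 W

671.82 W


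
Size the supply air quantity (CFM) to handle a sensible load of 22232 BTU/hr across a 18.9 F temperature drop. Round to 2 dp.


CFM = 22232 / (1.08 * 18.9) = 1089.16

1089.16 CFM


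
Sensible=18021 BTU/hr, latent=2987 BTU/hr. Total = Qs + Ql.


Qt = 18021 + 2987 = 21008 BTU/hr

21008 BTU/hr


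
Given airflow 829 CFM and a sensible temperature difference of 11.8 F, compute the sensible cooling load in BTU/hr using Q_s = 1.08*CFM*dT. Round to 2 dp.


Q = 1.08 * 829 * 11.8 = 10564.78 BTU/hr

10564.78 BTU/hr


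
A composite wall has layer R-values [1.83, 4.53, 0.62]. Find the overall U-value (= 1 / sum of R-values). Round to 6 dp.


R_total = 1.83 + 4.53 + 0.62 = 6.98
U = 1/6.98 = 0.143266

0.143266


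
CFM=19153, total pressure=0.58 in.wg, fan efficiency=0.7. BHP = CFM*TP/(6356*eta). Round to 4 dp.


BHP = 19153 * 0.58 / (6356 * 0.7) = 2.4968 hp

2.4968 hp


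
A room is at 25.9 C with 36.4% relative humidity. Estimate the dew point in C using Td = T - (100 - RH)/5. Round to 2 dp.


Td = 25.9 - (100-36.4)/5 = 13.18 C

13.18 C


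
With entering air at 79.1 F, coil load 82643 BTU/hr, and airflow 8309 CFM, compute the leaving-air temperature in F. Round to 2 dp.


dT = 82643/(1.08*8309) = 9.2094
T_leave = 79.1 - 9.2094 = 69.89 F

69.89 F


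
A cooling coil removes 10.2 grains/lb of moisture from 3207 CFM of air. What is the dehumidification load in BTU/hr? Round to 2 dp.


Q = 0.68 * 3207 * 10.2 = 22243.75 BTU/hr

22243.75 BTU/hr


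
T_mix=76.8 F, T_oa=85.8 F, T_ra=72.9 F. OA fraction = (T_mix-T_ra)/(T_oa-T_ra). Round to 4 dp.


frac = (76.8 - 72.9) / (85.8 - 72.9) = 0.3023

0.3023


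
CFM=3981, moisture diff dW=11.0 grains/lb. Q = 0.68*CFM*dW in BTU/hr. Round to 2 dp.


Q = 0.68 * 3981 * 11.0 = 29777.88 BTU/hr

29777.88 BTU/hr


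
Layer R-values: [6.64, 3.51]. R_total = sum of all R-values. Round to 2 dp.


R_total = 6.64 + 3.51 = 10.15

10.15


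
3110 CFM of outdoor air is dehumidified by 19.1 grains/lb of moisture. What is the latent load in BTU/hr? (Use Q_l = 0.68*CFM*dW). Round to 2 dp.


Q = 0.68 * 3110 * 19.1 = 40392.68 BTU/hr

40392.68 BTU/hr


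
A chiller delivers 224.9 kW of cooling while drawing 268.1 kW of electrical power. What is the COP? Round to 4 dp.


COP = 224.9 / 268.1 = 0.8389

0.8389


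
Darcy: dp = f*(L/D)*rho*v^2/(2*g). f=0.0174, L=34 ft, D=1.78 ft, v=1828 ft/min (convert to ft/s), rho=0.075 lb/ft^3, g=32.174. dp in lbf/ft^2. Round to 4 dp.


v_fps = 1828/60 = 30.4667 ft/s
dp = 0.0174*(34/1.78)*0.075*30.4667^2/(2*32.174) = 0.3596 lbf/ft^2

0.3596 lbf/ft^2


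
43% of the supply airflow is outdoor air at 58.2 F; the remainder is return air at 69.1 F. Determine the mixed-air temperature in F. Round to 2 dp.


T_mix = 0.43*58.2 + 0.57*69.1 = 64.41 F

64.41 F


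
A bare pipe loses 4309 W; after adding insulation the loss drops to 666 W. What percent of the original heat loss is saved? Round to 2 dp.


Savings = ((4309-666)/4309)*100 = 84.54 %

84.54 %


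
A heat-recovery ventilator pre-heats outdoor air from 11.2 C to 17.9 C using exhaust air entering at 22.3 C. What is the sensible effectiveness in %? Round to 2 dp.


eff = (17.9-11.2)/(22.3-11.2)*100 = 60.36 %

60.36 %


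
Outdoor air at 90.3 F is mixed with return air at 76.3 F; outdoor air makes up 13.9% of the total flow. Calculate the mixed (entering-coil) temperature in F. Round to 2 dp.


T_mix = 76.3 + (13.9/100)*(90.3-76.3) = 78.25 F

78.25 F


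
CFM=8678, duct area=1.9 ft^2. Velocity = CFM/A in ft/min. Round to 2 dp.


V = 8678 / 1.9 = 4567.37 ft/min

4567.37 ft/min


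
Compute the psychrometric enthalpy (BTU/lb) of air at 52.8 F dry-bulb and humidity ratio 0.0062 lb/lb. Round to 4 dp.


h = 0.24*52.8 + 0.0062*(1061+0.444*52.8) = 19.3955 BTU/lb

19.3955 BTU/lb


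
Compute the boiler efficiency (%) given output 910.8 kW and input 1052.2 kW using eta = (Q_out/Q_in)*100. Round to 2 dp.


eta = (910.8/1052.2)*100 = 86.56 %

86.56 %


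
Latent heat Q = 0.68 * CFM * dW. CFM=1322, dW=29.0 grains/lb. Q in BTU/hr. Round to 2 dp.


Q = 0.68 * 1322 * 29.0 = 26069.84 BTU/hr

26069.84 BTU/hr


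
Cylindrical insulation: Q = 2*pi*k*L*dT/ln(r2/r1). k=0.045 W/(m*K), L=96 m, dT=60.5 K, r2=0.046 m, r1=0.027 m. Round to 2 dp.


Q = 2*pi*0.045*96*60.5/ln(0.046/0.027) = 3082.13 W

3082.13 W


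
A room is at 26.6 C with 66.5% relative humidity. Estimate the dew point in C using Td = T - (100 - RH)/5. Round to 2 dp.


Td = 26.6 - (100-66.5)/5 = 19.90 C

19.90 C


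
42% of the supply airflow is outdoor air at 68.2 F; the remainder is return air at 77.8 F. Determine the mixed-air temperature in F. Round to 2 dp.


T_mix = 0.42*68.2 + 0.58*77.8 = 73.77 F

73.77 F


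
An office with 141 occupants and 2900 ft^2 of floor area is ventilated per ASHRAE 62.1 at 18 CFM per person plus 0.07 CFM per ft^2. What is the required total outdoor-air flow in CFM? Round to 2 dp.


Total = 141*18 + 2900*0.07 = 2741.00 CFM

2741.00 CFM


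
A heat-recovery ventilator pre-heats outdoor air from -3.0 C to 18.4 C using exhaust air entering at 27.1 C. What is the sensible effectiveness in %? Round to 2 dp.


eff = (18.4-(-3.0))/(27.1-(-3.0))*100 = 71.10 %

71.10 %


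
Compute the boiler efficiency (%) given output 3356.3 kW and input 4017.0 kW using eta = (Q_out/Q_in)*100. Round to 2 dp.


eta = (3356.3/4017.0)*100 = 83.55 %

83.55 %


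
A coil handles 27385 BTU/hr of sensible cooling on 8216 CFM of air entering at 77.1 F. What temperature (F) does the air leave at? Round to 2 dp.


dT = 27385/(1.08*8216) = 3.0862
T_leave = 77.1 - 3.0862 = 74.01 F

74.01 F


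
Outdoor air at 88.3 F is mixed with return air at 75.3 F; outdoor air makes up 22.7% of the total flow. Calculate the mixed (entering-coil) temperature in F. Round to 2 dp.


T_mix = 75.3 + (22.7/100)*(88.3-75.3) = 78.25 F

78.25 F


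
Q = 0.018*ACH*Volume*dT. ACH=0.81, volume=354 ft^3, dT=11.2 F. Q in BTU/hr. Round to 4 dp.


Q = 0.018 * 0.81 * 354 * 11.2 = 57.8068 BTU/hr

57.8068 BTU/hr


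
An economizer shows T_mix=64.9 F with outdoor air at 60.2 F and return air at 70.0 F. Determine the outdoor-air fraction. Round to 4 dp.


frac = (64.9 - 70.0) / (60.2 - 70.0) = 0.5204

0.5204


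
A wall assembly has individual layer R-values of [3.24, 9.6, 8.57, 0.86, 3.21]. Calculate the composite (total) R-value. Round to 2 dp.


R_total = 3.24 + 9.6 + 8.57 + 0.86 + 3.21 = 25.48

25.48


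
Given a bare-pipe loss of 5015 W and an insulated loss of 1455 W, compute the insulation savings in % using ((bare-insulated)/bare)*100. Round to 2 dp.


Savings = ((5015-1455)/5015)*100 = 70.99 %

70.99 %


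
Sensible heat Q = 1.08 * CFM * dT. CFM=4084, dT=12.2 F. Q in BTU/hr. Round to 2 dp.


Q = 1.08 * 4084 * 12.2 = 53810.78 BTU/hr

53810.78 BTU/hr


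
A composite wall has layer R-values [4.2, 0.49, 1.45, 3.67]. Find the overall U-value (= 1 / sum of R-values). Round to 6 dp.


R_total = 4.2 + 0.49 + 1.45 + 3.67 = 9.81
U = 1/9.81 = 0.101937

0.101937


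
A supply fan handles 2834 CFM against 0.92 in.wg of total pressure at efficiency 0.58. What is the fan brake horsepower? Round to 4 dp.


BHP = 2834 * 0.92 / (6356 * 0.58) = 0.7073 hp

0.7073 hp


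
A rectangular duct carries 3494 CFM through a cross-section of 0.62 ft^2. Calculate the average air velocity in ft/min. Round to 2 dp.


V = 3494 / 0.62 = 5635.48 ft/min

5635.48 ft/min


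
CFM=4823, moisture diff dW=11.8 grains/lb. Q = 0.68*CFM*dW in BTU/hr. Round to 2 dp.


Q = 0.68 * 4823 * 11.8 = 38699.75 BTU/hr

38699.75 BTU/hr


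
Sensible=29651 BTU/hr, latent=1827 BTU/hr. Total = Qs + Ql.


Qt = 29651 + 1827 = 31478 BTU/hr

31478 BTU/hr


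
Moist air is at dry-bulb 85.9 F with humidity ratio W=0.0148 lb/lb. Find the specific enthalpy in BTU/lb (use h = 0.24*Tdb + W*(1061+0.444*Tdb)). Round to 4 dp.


h = 0.24*85.9 + 0.0148*(1061+0.444*85.9) = 36.8833 BTU/lb

36.8833 BTU/lb


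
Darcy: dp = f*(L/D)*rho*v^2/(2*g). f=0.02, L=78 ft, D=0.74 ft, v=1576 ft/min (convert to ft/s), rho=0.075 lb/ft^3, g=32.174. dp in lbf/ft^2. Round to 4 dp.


v_fps = 1576/60 = 26.2667 ft/s
dp = 0.02*(78/0.74)*0.075*26.2667^2/(2*32.174) = 1.6952 lbf/ft^2

1.6952 lbf/ft^2


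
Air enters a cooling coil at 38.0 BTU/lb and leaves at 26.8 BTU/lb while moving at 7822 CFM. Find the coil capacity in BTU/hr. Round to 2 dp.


Q = 4.5 * 7822 * (38.0 - 26.8) = 394228.80 BTU/hr

394228.80 BTU/hr


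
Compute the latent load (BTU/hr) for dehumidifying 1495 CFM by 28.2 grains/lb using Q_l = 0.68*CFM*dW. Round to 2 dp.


Q = 0.68 * 1495 * 28.2 = 28668.12 BTU/hr

28668.12 BTU/hr


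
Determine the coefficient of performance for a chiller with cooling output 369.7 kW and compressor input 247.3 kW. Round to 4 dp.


COP = 369.7 / 247.3 = 1.4949

1.4949


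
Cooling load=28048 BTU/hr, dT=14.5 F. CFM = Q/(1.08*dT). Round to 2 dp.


CFM = 28048 / (1.08 * 14.5) = 1791.06

1791.06 CFM


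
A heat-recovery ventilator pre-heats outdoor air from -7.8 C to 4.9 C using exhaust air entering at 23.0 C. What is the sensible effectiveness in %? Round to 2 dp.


eff = (4.9-(-7.8))/(23.0-(-7.8))*100 = 41.23 %

41.23 %


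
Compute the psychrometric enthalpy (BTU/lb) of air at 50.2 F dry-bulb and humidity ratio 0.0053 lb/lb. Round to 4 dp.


h = 0.24*50.2 + 0.0053*(1061+0.444*50.2) = 17.7894 BTU/lb

17.7894 BTU/lb


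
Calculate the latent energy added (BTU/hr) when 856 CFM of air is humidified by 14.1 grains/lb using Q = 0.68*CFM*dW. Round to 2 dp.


Q = 0.68 * 856 * 14.1 = 8207.33 BTU/hr

8207.33 BTU/hr


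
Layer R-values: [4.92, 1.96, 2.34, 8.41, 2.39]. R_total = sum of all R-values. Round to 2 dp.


R_total = 4.92 + 1.96 + 2.34 + 8.41 + 2.39 = 20.02

20.02


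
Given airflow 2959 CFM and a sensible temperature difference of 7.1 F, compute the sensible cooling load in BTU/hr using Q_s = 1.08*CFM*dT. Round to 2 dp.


Q = 1.08 * 2959 * 7.1 = 22689.61 BTU/hr

22689.61 BTU/hr


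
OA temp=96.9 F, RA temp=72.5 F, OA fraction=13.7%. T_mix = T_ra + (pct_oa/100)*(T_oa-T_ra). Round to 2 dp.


T_mix = 72.5 + (13.7/100)*(96.9-72.5) = 75.84 F

75.84 F


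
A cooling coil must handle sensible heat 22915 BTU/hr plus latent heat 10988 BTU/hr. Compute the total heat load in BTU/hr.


Qt = 22915 + 10988 = 33903 BTU/hr

33903 BTU/hr


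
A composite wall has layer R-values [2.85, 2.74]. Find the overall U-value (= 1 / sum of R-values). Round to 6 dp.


R_total = 2.85 + 2.74 = 5.59
U = 1/5.59 = 0.178891

0.178891


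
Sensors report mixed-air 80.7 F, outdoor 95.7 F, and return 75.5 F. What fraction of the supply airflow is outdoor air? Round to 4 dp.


frac = (80.7 - 75.5) / (95.7 - 75.5) = 0.2574

0.2574


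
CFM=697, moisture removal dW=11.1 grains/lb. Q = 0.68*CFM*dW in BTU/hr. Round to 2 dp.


Q = 0.68 * 697 * 11.1 = 5260.96 BTU/hr

5260.96 BTU/hr


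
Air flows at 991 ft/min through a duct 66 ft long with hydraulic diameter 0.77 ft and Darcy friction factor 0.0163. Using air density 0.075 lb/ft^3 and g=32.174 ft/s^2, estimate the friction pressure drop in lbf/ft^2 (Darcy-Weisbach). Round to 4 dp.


v_fps = 991/60 = 16.5167 ft/s
dp = 0.0163*(66/0.77)*0.075*16.5167^2/(2*32.174) = 0.4442 lbf/ft^2

0.4442 lbf/ft^2


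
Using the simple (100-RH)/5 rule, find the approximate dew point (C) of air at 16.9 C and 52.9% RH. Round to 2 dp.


Td = 16.9 - (100-52.9)/5 = 7.48 C

7.48 C


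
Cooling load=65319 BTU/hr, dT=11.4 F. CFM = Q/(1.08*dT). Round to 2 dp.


CFM = 65319 / (1.08 * 11.4) = 5305.31

5305.31 CFM


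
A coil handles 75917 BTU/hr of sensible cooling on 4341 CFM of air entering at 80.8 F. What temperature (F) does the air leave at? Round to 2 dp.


dT = 75917/(1.08*4341) = 16.1929
T_leave = 80.8 - 16.1929 = 64.61 F

64.61 F


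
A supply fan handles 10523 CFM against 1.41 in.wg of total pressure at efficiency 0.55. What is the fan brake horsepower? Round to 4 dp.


BHP = 10523 * 1.41 / (6356 * 0.55) = 4.2444 hp

4.2444 hp


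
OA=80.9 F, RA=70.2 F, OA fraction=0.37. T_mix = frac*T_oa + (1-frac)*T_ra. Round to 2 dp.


T_mix = 0.37*80.9 + 0.63*70.2 = 74.16 F

74.16 F


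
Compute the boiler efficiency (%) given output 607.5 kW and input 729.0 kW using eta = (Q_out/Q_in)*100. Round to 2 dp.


eta = (607.5/729.0)*100 = 83.33 %

83.33 %


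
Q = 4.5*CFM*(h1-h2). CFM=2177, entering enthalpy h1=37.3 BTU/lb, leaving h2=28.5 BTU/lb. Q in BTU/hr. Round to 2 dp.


Q = 4.5 * 2177 * (37.3 - 28.5) = 86209.20 BTU/hr

86209.20 BTU/hr


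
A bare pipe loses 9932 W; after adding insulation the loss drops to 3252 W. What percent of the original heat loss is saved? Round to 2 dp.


Savings = ((9932-3252)/9932)*100 = 67.26 %

67.26 %


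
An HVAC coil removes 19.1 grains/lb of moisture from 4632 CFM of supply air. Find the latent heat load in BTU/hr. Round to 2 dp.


Q = 0.68 * 4632 * 19.1 = 60160.42 BTU/hr

60160.42 BTU/hr


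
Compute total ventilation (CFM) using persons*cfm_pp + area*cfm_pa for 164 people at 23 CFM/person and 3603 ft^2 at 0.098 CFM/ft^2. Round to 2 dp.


Total = 164*23 + 3603*0.098 = 4125.09 CFM

4125.09 CFM


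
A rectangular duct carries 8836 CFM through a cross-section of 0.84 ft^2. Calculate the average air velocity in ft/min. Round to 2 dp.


V = 8836 / 0.84 = 10519.05 ft/min

10519.05 ft/min


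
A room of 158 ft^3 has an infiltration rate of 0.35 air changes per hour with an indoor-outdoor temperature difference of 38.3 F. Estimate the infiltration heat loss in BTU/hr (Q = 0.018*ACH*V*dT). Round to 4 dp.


Q = 0.018 * 0.35 * 158 * 38.3 = 38.1238 BTU/hr

38.1238 BTU/hr


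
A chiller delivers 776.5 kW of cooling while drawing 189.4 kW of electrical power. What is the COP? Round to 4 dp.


COP = 776.5 / 189.4 = 4.0998

4.0998


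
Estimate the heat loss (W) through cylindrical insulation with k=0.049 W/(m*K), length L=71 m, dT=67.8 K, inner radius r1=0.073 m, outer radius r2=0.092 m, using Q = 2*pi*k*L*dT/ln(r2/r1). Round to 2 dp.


Q = 2*pi*0.049*71*67.8/ln(0.092/0.073) = 6406.69 W

6406.69 W


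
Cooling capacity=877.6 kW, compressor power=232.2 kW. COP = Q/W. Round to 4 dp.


COP = 877.6 / 232.2 = 3.7795

3.7795


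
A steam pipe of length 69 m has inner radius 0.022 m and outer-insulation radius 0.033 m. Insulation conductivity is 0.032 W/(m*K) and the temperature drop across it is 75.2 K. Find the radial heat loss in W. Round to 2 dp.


Q = 2*pi*0.032*69*75.2/ln(0.033/0.022) = 2573.02 W

2573.02 W


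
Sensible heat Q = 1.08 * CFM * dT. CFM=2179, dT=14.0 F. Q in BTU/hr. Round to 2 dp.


Q = 1.08 * 2179 * 14.0 = 32946.48 BTU/hr

32946.48 BTU/hr


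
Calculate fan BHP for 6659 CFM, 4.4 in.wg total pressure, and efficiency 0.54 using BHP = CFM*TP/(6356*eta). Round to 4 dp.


BHP = 6659 * 4.4 / (6356 * 0.54) = 8.5366 hp

8.5366 hp


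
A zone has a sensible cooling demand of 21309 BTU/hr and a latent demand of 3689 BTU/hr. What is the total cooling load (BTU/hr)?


Qt = 21309 + 3689 = 24998 BTU/hr

24998 BTU/hr


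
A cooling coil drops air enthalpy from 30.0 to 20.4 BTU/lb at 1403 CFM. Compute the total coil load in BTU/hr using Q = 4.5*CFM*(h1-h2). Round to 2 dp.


Q = 4.5 * 1403 * (30.0 - 20.4) = 60609.60 BTU/hr

60609.60 BTU/hr


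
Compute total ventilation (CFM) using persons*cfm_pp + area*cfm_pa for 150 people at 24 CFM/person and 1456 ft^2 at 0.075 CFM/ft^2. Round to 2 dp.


Total = 150*24 + 1456*0.075 = 3709.20 CFM

3709.20 CFM


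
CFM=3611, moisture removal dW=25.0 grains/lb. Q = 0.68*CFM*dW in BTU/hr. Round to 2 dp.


Q = 0.68 * 3611 * 25.0 = 61387.00 BTU/hr

61387.00 BTU/hr


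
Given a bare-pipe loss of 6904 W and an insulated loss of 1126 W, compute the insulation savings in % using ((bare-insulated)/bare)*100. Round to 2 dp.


Savings = ((6904-1126)/6904)*100 = 83.69 %

83.69 %


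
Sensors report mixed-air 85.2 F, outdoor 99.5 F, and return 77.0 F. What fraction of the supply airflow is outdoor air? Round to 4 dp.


frac = (85.2 - 77.0) / (99.5 - 77.0) = 0.3644

0.3644


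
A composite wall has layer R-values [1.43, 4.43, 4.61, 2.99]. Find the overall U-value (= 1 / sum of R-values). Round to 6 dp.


R_total = 1.43 + 4.43 + 4.61 + 2.99 = 13.46
U = 1/13.46 = 0.074294

0.074294


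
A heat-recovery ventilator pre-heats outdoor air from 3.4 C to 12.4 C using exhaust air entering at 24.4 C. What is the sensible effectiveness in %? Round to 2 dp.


eff = (12.4-3.4)/(24.4-3.4)*100 = 42.86 %

42.86 %


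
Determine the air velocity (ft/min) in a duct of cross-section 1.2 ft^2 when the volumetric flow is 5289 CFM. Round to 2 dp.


V = 5289 / 1.2 = 4407.50 ft/min

4407.50 ft/min


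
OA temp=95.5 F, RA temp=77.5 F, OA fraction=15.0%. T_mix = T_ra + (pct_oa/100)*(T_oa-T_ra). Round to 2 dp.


T_mix = 77.5 + (15.0/100)*(95.5-77.5) = 80.20 F

80.20 F


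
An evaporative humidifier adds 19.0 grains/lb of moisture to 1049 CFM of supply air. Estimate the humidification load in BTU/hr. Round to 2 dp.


Q = 0.68 * 1049 * 19.0 = 13553.08 BTU/hr

13553.08 BTU/hr


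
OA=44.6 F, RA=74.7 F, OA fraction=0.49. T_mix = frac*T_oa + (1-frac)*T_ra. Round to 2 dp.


T_mix = 0.49*44.6 + 0.51*74.7 = 59.95 F

59.95 F


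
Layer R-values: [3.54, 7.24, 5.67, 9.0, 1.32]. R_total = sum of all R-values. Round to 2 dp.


R_total = 3.54 + 7.24 + 5.67 + 9.0 + 1.32 = 26.77

26.77


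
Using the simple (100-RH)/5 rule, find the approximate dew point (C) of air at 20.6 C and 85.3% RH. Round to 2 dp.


Td = 20.6 - (100-85.3)/5 = 17.66 C

17.66 C


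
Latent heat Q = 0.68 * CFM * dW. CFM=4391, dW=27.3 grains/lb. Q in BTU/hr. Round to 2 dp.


Q = 0.68 * 4391 * 27.3 = 81514.52 BTU/hr

81514.52 BTU/hr


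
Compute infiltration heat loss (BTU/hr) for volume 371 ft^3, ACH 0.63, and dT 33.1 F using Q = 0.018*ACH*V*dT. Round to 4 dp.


Q = 0.018 * 0.63 * 371 * 33.1 = 139.2563 BTU/hr

139.2563 BTU/hr


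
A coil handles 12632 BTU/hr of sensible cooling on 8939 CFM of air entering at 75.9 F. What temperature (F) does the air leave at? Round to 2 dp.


dT = 12632/(1.08*8939) = 1.3085
T_leave = 75.9 - 1.3085 = 74.59 F

74.59 F


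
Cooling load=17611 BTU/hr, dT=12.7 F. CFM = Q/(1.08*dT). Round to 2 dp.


CFM = 17611 / (1.08 * 12.7) = 1283.97

1283.97 CFM


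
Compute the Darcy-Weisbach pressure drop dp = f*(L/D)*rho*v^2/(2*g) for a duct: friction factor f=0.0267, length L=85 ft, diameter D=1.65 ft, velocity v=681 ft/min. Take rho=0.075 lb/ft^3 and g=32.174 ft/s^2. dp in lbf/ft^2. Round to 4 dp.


v_fps = 681/60 = 11.35 ft/s
dp = 0.0267*(85/1.65)*0.075*11.35^2/(2*32.174) = 0.2065 lbf/ft^2

0.2065 lbf/ft^2


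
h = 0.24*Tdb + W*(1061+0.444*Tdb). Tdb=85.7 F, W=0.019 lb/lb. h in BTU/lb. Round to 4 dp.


h = 0.24*85.7 + 0.019*(1061+0.444*85.7) = 41.4500 BTU/lb

41.4500 BTU/lb


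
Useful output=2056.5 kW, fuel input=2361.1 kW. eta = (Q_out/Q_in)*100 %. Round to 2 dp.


eta = (2056.5/2361.1)*100 = 87.10 %

87.10 %


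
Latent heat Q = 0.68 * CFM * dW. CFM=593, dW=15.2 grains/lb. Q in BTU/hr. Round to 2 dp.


Q = 0.68 * 593 * 15.2 = 6129.25 BTU/hr

6129.25 BTU/hr


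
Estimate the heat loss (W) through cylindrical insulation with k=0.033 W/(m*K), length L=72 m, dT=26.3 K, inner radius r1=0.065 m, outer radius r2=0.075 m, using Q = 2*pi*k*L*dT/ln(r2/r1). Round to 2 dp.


Q = 2*pi*0.033*72*26.3/ln(0.075/0.065) = 2743.72 W

2743.72 W


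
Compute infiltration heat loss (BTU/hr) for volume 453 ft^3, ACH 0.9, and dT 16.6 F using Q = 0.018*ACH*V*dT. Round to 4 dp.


Q = 0.018 * 0.9 * 453 * 16.6 = 121.8208 BTU/hr

121.8208 BTU/hr


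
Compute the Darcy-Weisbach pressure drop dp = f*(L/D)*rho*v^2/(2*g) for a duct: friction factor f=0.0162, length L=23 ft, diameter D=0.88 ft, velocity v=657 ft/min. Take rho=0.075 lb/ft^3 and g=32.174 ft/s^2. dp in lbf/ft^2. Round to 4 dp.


v_fps = 657/60 = 10.95 ft/s
dp = 0.0162*(23/0.88)*0.075*10.95^2/(2*32.174) = 0.0592 lbf/ft^2

0.0592 lbf/ft^2


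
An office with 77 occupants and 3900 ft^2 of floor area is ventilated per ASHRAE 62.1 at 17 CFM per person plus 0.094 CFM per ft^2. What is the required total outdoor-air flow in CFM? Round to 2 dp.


Total = 77*17 + 3900*0.094 = 1675.60 CFM

1675.60 CFM


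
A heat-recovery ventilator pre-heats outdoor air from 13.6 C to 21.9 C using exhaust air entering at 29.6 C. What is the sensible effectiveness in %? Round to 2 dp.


eff = (21.9-13.6)/(29.6-13.6)*100 = 51.88 %

51.88 %


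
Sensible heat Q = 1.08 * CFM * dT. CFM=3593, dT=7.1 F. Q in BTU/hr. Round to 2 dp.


Q = 1.08 * 3593 * 7.1 = 27551.12 BTU/hr

27551.12 BTU/hr


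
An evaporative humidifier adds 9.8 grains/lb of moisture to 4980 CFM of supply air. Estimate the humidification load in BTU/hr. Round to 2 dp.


Q = 0.68 * 4980 * 9.8 = 33186.72 BTU/hr

33186.72 BTU/hr


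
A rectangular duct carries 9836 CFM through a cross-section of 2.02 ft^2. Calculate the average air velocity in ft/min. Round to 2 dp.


V = 9836 / 2.02 = 4869.31 ft/min

4869.31 ft/min


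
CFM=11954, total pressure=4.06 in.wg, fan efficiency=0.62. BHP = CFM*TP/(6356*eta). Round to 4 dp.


BHP = 11954 * 4.06 / (6356 * 0.62) = 12.3158 hp

12.3158 hp
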